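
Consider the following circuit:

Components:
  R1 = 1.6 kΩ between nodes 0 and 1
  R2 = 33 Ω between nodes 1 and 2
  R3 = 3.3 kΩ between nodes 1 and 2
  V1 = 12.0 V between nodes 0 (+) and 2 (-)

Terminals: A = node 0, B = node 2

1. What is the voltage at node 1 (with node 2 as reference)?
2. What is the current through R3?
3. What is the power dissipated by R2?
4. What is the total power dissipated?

Nodal analysis, taking node 2 as the 0 V reference.
Source V1 fixes V_0 = 12 V.
KCL at each unknown node (sum of currents leaving = 0; resistances in Ω):
  Node 1: (V_1 - 12)/1600 + (V_1 - 0)/33 + (V_1 - 0)/3300 = 0
Collecting terms: 0.03123 × V_1 = 0.0075  =>  V_1 = 0.2401 V
Part 1:
  Read off the nodal solution: V_1 = 0.2401 V
Part 2:
  I_R3 = (V_1 - V_2)/R3 = (0.2401 - 0)/3300 = 0.00007277 A
  Magnitude: I_R3 = 0.00007277 A
Part 3:
  I_R2 = (V_1 - V_2)/R2 = (0.2401 - 0)/33 = 0.007277 A
  P_R2 = I_R2² × R2 = (0.007277)² × 33 = 0.001748 W
Part 4:
  Power in each resistor, P = (ΔV)²/R:
    P_R1 = (12 - 0.2401)²/1600 = 0.08643 W
    P_R2 = (0.2401 - 0)²/33 = 0.001748 W
    P_R3 = (0.2401 - 0)²/3300 = 0.00001748 W
  P_total = P_R1 + P_R2 + P_R3 = 0.0882 W

Final answers:
1. V_1 = 0.2401 V
2. I_R3 = 7.277e-05 A
3. P_R2 = 0.001748 W
4. P_total = 0.0882 W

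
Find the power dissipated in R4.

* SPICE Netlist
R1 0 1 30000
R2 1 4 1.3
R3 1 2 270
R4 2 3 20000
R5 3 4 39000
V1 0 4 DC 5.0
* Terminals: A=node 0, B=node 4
Nodal analysis, taking node 4 as the 0 V reference.
Source V1 fixes V_0 = 5 V.
KCL at each unknown node (sum of currents leaving = 0; resistances in Ω):
  Node 1: (V_1 - 5)/30000 + (V_1 - 0)/1.3 + (V_1 - V_2)/270 = 0
  Node 2: (V_2 - V_1)/270 + (V_2 - V_3)/20000 = 0
  Node 3: (V_3 - V_2)/20000 + (V_3 - 0)/39000 = 0
Collecting terms (coefficients in siemens):
  0.773·V_1 - 0.003704·V_2 = 0.0001667
  0.003754·V_2 - 0.003704·V_1 - 0.00005·V_3 = 0
  0.00007564·V_3 - 0.00005·V_2 = 0
Solving these 3 simultaneous equations (Gaussian elimination) gives:
  V_1 = 0.0002167 V, V_2 = 0.0002157 V, V_3 = 0.0001426 V
I_R4 = (V_2 - V_3)/R4 = (0.0002157 - 0.0001426)/20000 = 0.000000003655 A
P_R4 = I_R4² × R4 = (0.000000003655)² × 20000 = 0.0000000000002672 W

Final answer: 2.672e-13 W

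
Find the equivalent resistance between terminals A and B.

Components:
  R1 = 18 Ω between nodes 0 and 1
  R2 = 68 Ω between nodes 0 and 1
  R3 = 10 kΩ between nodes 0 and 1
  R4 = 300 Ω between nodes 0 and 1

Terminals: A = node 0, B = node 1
Reduce the network between node 0 (A) and node 1 (B) by series/parallel combination:
  Rp1 = R1 ‖ R2 ‖ R3 ‖ R4 (parallel, all between nodes 0 and 1) = 1/(1/18 + 1/68 + 1/10000 + 1/300) = 13.57 Ω
R_eq = 13.57 Ω

Final answer: 13.57 Ω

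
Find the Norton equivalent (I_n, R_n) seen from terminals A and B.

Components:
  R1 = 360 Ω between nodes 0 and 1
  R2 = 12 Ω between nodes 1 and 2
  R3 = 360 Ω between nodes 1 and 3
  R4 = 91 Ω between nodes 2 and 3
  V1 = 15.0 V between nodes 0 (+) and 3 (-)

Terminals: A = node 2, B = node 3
Find the Thévenin equivalent first; then I_n = V_th/R_th and R_n = R_th.
Step 1 — V_th is the open-circuit voltage V_A - V_B (nothing connected across the terminals).
Nodal analysis, taking node 3 as the 0 V reference.
Source V1 fixes V_0 = 15 V.
KCL at each unknown node (sum of currents leaving = 0; resistances in Ω):
  Node 1: (V_1 - 15)/360 + (V_1 - V_2)/12 + (V_1 - 0)/360 = 0
  Node 2: (V_2 - V_1)/12 + (V_2 - 0)/91 = 0
Collecting terms (coefficients in siemens):
  0.08889·V_1 - 0.08333·V_2 = 0.04167
  0.09432·V_2 - 0.08333·V_1 = 0
Determinant D = (0.08889)(0.09432) - (-0.08333)(-0.08333) = 0.00144
V_1 = [(0.04167)(0.09432) - (-0.08333)(0)]/D = 2.73 V
V_2 = [(0.08889)(0) - (0.04167)(-0.08333)]/D = 2.412 V
V_th = V_2 - V_3 = 2.412 - 0 = 2.412 V
Step 2 — R_th: zero the source — replace V1 by a short circuit (node 3 merges into node 0) — and find the resistance seen between A (node 2) and B (node 0).
Reduce the network between node 2 (A) and node 0 (B) by series/parallel combination:
  Rp1 = R1 ‖ R3 (parallel, both between nodes 0 and 1) = 1/(1/360 + 1/360) = 180 Ω
  Rs1 = R2 + Rp1 (series, joined only at node 1) = 12 + 180 = 192 Ω
  Rp2 = R4 ‖ Rs1 (parallel, both between nodes 0 and 2) = 1/(1/91 + 1/192) = 61.74 Ω
R_th = 61.74 Ω
I_n = V_th/R_th = 2.412/61.74 = 0.03906 A, and R_n = R_th = 61.74 Ω

Final answer: I_n = 0.03906 A, R_n = 61.74 Ω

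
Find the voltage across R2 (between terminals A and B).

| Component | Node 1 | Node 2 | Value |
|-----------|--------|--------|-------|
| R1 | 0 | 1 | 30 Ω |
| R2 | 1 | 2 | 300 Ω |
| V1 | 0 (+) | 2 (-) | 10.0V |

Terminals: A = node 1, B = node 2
R1 and R2 are in series across V1 (node 0 → node 1 → node 2), and the output A–B is taken across R2, so this is a voltage divider.
Series current: I = V1/(R1 + R2) = 10/(30 + 300) = 10/330 = 0.0303 A
V_R2 = I × R2 = V1 × R2/(R1 + R2) = 10 × 300/330 = 9.091 V

Final answer: 9.091 V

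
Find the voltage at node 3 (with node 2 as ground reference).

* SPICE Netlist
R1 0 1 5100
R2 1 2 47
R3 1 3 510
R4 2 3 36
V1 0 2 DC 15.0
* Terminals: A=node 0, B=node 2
Nodal analysis, taking node 2 as the 0 V reference.
Source V1 fixes V_0 = 15 V.
KCL at each unknown node (sum of currents leaving = 0; resistances in Ω):
  Node 1: (V_1 - 15)/5100 + (V_1 - 0)/47 + (V_1 - V_3)/510 = 0
  Node 3: (V_3 - V_1)/510 + (V_3 - 0)/36 = 0
Collecting terms (coefficients in siemens):
  0.02343·V_1 - 0.001961·V_3 = 0.002941
  0.02974·V_3 - 0.001961·V_1 = 0
Determinant D = (0.02343)(0.02974) - (-0.001961)(-0.001961) = 0.000693
V_1 = [(0.002941)(0.02974) - (-0.001961)(0)]/D = 0.1262 V
V_3 = [(0.02343)(0) - (0.002941)(-0.001961)]/D = 0.008321 V
The requested potential is V_3 = 0.008321 V.

Final answer: V_3 = 0.008321 V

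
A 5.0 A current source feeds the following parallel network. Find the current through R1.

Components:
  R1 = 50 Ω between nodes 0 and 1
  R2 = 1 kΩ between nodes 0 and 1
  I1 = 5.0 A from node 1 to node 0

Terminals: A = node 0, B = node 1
All resistors sit directly between nodes 0 and 1, so they are in parallel and share one voltage V; the full source current 5 A splits among them.
1/R_par = 1/50 + 1/1000 = 0.021 S  =>  R_par = 47.62 Ω
V = I × R_par = 5 × 47.62 = 238.1 V
I_R1 = V/R1 = 238.1/50 = 4.762 A

Final answer: 4.762 A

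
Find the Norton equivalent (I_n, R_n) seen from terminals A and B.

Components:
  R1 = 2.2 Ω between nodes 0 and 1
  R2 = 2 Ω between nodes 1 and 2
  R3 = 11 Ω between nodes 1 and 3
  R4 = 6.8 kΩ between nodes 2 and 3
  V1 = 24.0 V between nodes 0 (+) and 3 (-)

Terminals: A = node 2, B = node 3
Find the Thévenin equivalent first; then I_n = V_th/R_th and R_n = R_th.
Step 1 — V_th is the open-circuit voltage V_A - V_B (nothing connected across the terminals).
Nodal analysis, taking node 3 as the 0 V reference.
Source V1 fixes V_0 = 24 V.
KCL at each unknown node (sum of currents leaving = 0; resistances in Ω):
  Node 1: (V_1 - 24)/2.2 + (V_1 - V_2)/2 + (V_1 - 0)/11 = 0
  Node 2: (V_2 - V_1)/2 + (V_2 - 0)/6800 = 0
Collecting terms (coefficients in siemens):
  1.045·V_1 - 0.5·V_2 = 10.91
  0.5001·V_2 - 0.5·V_1 = 0
Determinant D = (1.045)(0.5001) - (-0.5)(-0.5) = 0.2729
V_1 = [(10.91)(0.5001) - (-0.5)(0)]/D = 19.99 V
V_2 = [(1.045)(0) - (10.91)(-0.5)]/D = 19.99 V
V_th = V_2 - V_3 = 19.99 - 0 = 19.99 V
Step 2 — R_th: zero the source — replace V1 by a short circuit (node 3 merges into node 0) — and find the resistance seen between A (node 2) and B (node 0).
Reduce the network between node 2 (A) and node 0 (B) by series/parallel combination:
  Rp1 = R1 ‖ R3 (parallel, both between nodes 0 and 1) = 1/(1/2.2 + 1/11) = 1.833 Ω
  Rs1 = R2 + Rp1 (series, joined only at node 1) = 2 + 1.833 = 3.833 Ω
  Rp2 = R4 ‖ Rs1 (parallel, both between nodes 0 and 2) = 1/(1/6800 + 1/3.833) = 3.831 Ω
R_th = 3.831 Ω
I_n = V_th/R_th = 19.99/3.831 = 5.217 A, and R_n = R_th = 3.831 Ω

Final answer: I_n = 5.217 A, R_n = 3.831 Ω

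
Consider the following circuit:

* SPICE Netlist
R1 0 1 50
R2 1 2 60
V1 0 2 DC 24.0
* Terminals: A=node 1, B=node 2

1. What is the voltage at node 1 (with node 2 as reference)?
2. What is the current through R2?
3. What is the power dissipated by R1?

Nodal analysis, taking node 2 as the 0 V reference.
Source V1 fixes V_0 = 24 V.
KCL at each unknown node (sum of currents leaving = 0; resistances in Ω):
  Node 1: (V_1 - 24)/50 + (V_1 - 0)/60 = 0
Collecting terms: 0.03667 × V_1 = 0.48  =>  V_1 = 13.09 V
Part 1:
  Read off the nodal solution: V_1 = 13.09 V
Part 2:
  I_R2 = (V_1 - V_2)/R2 = (13.09 - 0)/60 = 0.2182 A
  Magnitude: I_R2 = 0.2182 A
Part 3:
  I_R1 = (V_0 - V_1)/R1 = (24 - 13.09)/50 = 0.2182 A
  P_R1 = I_R1² × R1 = (0.2182)² × 50 = 2.38 W

Final answers:
1. V_1 = 13.09 V
2. I_R2 = 0.2182 A
3. P_R1 = 2.38 W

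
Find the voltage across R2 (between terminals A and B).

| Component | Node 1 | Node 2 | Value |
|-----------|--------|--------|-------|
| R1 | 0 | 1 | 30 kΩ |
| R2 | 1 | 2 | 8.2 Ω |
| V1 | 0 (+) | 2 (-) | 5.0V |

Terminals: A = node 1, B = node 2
R1 and R2 are in series across V1 (node 0 → node 1 → node 2), and the output A–B is taken across R2, so this is a voltage divider.
Series current: I = V1/(R1 + R2) = 5/(30000 + 8.2) = 5/30010 = 0.0001666 A
V_R2 = I × R2 = V1 × R2/(R1 + R2) = 5 × 8.2/30010 = 0.001366 V

Final answer: 0.001366 V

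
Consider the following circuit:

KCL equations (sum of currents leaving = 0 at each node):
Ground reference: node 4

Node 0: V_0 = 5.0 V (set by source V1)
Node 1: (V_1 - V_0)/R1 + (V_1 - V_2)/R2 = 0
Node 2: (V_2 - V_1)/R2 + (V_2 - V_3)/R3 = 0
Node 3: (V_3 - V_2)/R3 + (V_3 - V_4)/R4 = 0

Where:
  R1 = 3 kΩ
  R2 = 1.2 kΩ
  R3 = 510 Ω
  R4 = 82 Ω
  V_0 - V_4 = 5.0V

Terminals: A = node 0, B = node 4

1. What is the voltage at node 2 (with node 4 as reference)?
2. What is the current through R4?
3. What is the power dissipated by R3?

Nodal analysis, taking node 4 as the 0 V reference.
Source V1 fixes V_0 = 5 V.
KCL at each unknown node (sum of currents leaving = 0; resistances in Ω):
  Node 1: (V_1 - 5)/3000 + (V_1 - V_2)/1200 = 0
  Node 2: (V_2 - V_1)/1200 + (V_2 - V_3)/510 = 0
  Node 3: (V_3 - V_2)/510 + (V_3 - 0)/82 = 0
Collecting terms (coefficients in siemens):
  0.001167·V_1 - 0.0008333·V_2 = 0.001667
  0.002794·V_2 - 0.0008333·V_1 - 0.001961·V_3 = 0
  0.01416·V_3 - 0.001961·V_2 = 0
Solving these 3 simultaneous equations (Gaussian elimination) gives:
  V_1 = 1.87 V, V_2 = 0.6177 V, V_3 = 0.08556 V
Part 1:
  Read off the nodal solution: V_2 = 0.6177 V
Part 2:
  I_R4 = (V_3 - V_4)/R4 = (0.08556 - 0)/82 = 0.001043 A
  Magnitude: I_R4 = 0.001043 A
Part 3:
  I_R3 = (V_2 - V_3)/R3 = (0.6177 - 0.08556)/510 = 0.001043 A
  P_R3 = I_R3² × R3 = (0.001043)² × 510 = 0.0005552 W

Final answers:
1. V_2 = 0.6177 V
2. I_R4 = 0.001043 A
3. P_R3 = 0.0005552 W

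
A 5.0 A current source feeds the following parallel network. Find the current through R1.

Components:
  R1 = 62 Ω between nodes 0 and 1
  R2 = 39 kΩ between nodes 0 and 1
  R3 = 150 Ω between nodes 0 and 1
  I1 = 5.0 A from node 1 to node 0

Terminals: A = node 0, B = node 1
All resistors sit directly between nodes 0 and 1, so they are in parallel and share one voltage V; the full source current 5 A splits among them.
1/R_par = 1/62 + 1/39000 + 1/150 = 0.02282 S  =>  R_par = 43.82 Ω
V = I × R_par = 5 × 43.82 = 219.1 V
I_R1 = V/R1 = 219.1/62 = 3.534 A

Final answer: 3.534 A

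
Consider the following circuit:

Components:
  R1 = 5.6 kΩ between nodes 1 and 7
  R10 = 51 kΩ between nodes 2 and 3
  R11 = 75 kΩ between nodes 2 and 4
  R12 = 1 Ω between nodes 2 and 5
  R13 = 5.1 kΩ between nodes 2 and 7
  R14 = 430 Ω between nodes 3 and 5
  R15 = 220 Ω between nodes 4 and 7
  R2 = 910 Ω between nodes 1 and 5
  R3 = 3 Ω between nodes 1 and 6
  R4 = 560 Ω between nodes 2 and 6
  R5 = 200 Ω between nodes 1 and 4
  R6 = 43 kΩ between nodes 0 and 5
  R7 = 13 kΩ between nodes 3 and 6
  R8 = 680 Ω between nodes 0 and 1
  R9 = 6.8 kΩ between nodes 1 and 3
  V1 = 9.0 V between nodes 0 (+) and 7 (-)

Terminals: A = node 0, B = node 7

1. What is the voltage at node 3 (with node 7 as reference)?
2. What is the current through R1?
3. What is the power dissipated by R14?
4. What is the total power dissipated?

Nodal analysis, taking node 7 as the 0 V reference.
Source V1 fixes V_0 = 9 V.
KCL at each unknown node (sum of currents leaving = 0; resistances in Ω):
  Node 1: (V_1 - 0)/5600 + (V_1 - V_5)/910 + (V_1 - V_6)/3 + (V_1 - V_4)/200 + (V_1 - 9)/680 + (V_1 - V_3)/6800 = 0
  Node 2: (V_2 - V_6)/560 + (V_2 - V_3)/51000 + (V_2 - V_4)/75000 + (V_2 - V_5)/1 + (V_2 - 0)/5100 = 0
  Node 3: (V_3 - V_6)/13000 + (V_3 - V_1)/6800 + (V_3 - V_2)/51000 + (V_3 - V_5)/430 = 0
  Node 4: (V_4 - V_1)/200 + (V_4 - V_2)/75000 + (V_4 - 0)/220 = 0
  Node 5: (V_5 - V_1)/910 + (V_5 - 9)/43000 + (V_5 - V_2)/1 + (V_5 - V_3)/430 = 0
  Node 6: (V_6 - V_1)/3 + (V_6 - V_2)/560 + (V_6 - V_3)/13000 = 0
Collecting terms (coefficients in siemens):
  0.3412·V_1 - 0.0001471·V_3 - 0.005·V_4 - 0.001099·V_5 - 0.3333·V_6 = 0.01324
  1.002·V_2 - 0.00001961·V_3 - 0.00001333·V_4 - 1·V_5 - 0.001786·V_6 = 0
  0.002569·V_3 - 0.0001471·V_1 - 0.00001961·V_2 - 0.002326·V_5 - 0.00007692·V_6 = 0
  0.009559·V_4 - 0.005·V_1 - 0.00001333·V_2 = 0
  1.003·V_5 - 0.001099·V_1 - 1·V_2 - 0.002326·V_3 = 0.0002093
  0.3352·V_6 - 0.3333·V_1 - 0.001786·V_2 - 0.00007692·V_3 = 0
Solving these 6 simultaneous equations (Gaussian elimination) gives:
  V_1 = 3.17 V, V_2 = 3.017 V, V_3 = 3.03 V, V_4 = 1.662 V
  V_5 = 3.017 V, V_6 = 3.169 V
Part 1:
  Read off the nodal solution: V_3 = 3.03 V
Part 2:
  I_R1 = (V_1 - V_7)/R1 = (3.17 - 0)/5600 = 0.000566 A
  Magnitude: I_R1 = 0.000566 A
Part 3:
  I_R14 = (V_3 - V_5)/R14 = (3.03 - 3.017)/430 = 0.00003088 A
  P_R14 = I_R14² × R14 = (0.00003088)² × 430 = 0.0000004099 W
Part 4:
  Power in each resistor, P = (ΔV)²/R:
    P_R1 = (3.17 - 0)²/5600 = 0.001794 W
    P_R2 = (3.17 - 3.017)²/910 = 0.00002559 W
    P_R3 = (3.17 - 3.169)²/3 = 0.000000239 W
    P_R4 = (3.017 - 3.169)²/560 = 0.00004131 W
    P_R5 = (3.17 - 1.662)²/200 = 0.01136 W
    P_R6 = (9 - 3.017)²/43000 = 0.0008324 W
    P_R7 = (3.03 - 3.169)²/13000 = 0.000001475 W
    P_R8 = (9 - 3.17)²/680 = 0.04999 W
    P_R9 = (3.17 - 3.03)²/6800 = 0.000002855 W
    P_R10 = (3.017 - 3.03)²/51000 = 0.000000003634 W
    P_R11 = (3.017 - 1.662)²/75000 = 0.00002446 W
    P_R12 = (3.017 - 3.017)²/1 = 0.0000001141 W
    P_R13 = (3.017 - 0)²/5100 = 0.001784 W
    P_R14 = (3.03 - 3.017)²/430 = 0.0000004099 W
    P_R15 = (1.662 - 0)²/220 = 0.01256 W
  P_total = P_R1 + P_R2 + P_R3 + P_R4 + P_R5 + P_R6 + P_R7 + P_R8 + P_R9 + P_R10 + P_R11 + P_R12 + P_R13 + P_R14 + P_R15 = 0.07842 W

Final answers:
1. V_3 = 3.03 V
2. I_R1 = 0.000566 A
3. P_R14 = 4.099e-07 W
4. P_total = 0.07842 W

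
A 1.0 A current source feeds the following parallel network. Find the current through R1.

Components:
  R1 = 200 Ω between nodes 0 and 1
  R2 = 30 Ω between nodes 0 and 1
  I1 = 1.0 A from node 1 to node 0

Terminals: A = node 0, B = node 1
All resistors sit directly between nodes 0 and 1, so they are in parallel and share one voltage V; the full source current 1 A splits among them.
1/R_par = 1/200 + 1/30 = 0.03833 S  =>  R_par = 26.09 Ω
V = I × R_par = 1 × 26.09 = 26.09 V
I_R1 = V/R1 = 26.09/200 = 0.1304 A

Final answer: 0.1304 A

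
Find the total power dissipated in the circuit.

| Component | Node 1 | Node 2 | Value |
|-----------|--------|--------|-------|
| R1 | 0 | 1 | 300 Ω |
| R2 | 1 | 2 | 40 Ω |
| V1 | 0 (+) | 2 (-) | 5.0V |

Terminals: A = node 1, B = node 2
Nodal analysis, taking node 2 as the 0 V reference.
Source V1 fixes V_0 = 5 V.
KCL at each unknown node (sum of currents leaving = 0; resistances in Ω):
  Node 1: (V_1 - 5)/300 + (V_1 - 0)/40 = 0
Collecting terms: 0.02833 × V_1 = 0.01667  =>  V_1 = 0.5882 V
Power in each resistor, P = (ΔV)²/R:
  P_R1 = (5 - 0.5882)²/300 = 0.06488 W
  P_R2 = (0.5882 - 0)²/40 = 0.008651 W
P_total = P_R1 + P_R2 = 0.07353 W

Final answer: 0.07353 W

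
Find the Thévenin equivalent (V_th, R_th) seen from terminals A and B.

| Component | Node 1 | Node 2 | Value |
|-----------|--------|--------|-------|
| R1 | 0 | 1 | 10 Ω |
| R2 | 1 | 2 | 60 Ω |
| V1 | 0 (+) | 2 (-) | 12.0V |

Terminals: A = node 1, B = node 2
Step 1 — V_th is the open-circuit voltage V_A - V_B (nothing connected across the terminals).
Nodal analysis, taking node 2 as the 0 V reference.
Source V1 fixes V_0 = 12 V.
KCL at each unknown node (sum of currents leaving = 0; resistances in Ω):
  Node 1: (V_1 - 12)/10 + (V_1 - 0)/60 = 0
Collecting terms: 0.1167 × V_1 = 1.2  =>  V_1 = 10.29 V
V_th = V_1 - V_2 = 10.29 - 0 = 10.29 V
Step 2 — R_th: zero the source — replace V1 by a short circuit (node 2 merges into node 0) — and find the resistance seen between A (node 1) and B (node 0).
Reduce the network between node 1 (A) and node 0 (B) by series/parallel combination:
  Rp1 = R1 ‖ R2 (parallel, both between nodes 0 and 1) = 1/(1/10 + 1/60) = 8.571 Ω
R_th = 8.571 Ω

Final answer: V_th = 10.29 V, R_th = 8.571 Ω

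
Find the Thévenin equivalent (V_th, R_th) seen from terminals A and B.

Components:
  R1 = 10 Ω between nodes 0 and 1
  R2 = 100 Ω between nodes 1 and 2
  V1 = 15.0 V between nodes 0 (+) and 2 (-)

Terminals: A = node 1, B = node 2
Step 1 — V_th is the open-circuit voltage V_A - V_B (nothing connected across the terminals).
Nodal analysis, taking node 2 as the 0 V reference.
Source V1 fixes V_0 = 15 V.
KCL at each unknown node (sum of currents leaving = 0; resistances in Ω):
  Node 1: (V_1 - 15)/10 + (V_1 - 0)/100 = 0
Collecting terms: 0.11 × V_1 = 1.5  =>  V_1 = 13.64 V
V_th = V_1 - V_2 = 13.64 - 0 = 13.64 V
Step 2 — R_th: zero the source — replace V1 by a short circuit (node 2 merges into node 0) — and find the resistance seen between A (node 1) and B (node 0).
Reduce the network between node 1 (A) and node 0 (B) by series/parallel combination:
  Rp1 = R1 ‖ R2 (parallel, both between nodes 0 and 1) = 1/(1/10 + 1/100) = 9.091 Ω
R_th = 9.091 Ω

Final answer: V_th = 13.64 V, R_th = 9.091 Ω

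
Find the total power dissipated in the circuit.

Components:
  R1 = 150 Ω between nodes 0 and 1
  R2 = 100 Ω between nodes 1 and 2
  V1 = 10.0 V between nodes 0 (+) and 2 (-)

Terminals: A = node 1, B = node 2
Nodal analysis, taking node 2 as the 0 V reference.
Source V1 fixes V_0 = 10 V.
KCL at each unknown node (sum of currents leaving = 0; resistances in Ω):
  Node 1: (V_1 - 10)/150 + (V_1 - 0)/100 = 0
Collecting terms: 0.01667 × V_1 = 0.06667  =>  V_1 = 4 V
Power in each resistor, P = (ΔV)²/R:
  P_R1 = (10 - 4)²/150 = 0.24 W
  P_R2 = (4 - 0)²/100 = 0.16 W
P_total = P_R1 + P_R2 = 0.4 W

Final answer: 0.4 W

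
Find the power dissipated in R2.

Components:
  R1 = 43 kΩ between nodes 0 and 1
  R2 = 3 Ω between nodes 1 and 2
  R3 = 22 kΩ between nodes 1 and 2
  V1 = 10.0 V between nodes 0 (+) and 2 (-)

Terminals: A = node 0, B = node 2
Nodal analysis, taking node 2 as the 0 V reference.
Source V1 fixes V_0 = 10 V.
KCL at each unknown node (sum of currents leaving = 0; resistances in Ω):
  Node 1: (V_1 - 10)/43000 + (V_1 - 0)/3 + (V_1 - 0)/22000 = 0
Collecting terms: 0.3334 × V_1 = 0.0002326  =>  V_1 = 0.0006975 V
I_R2 = (V_1 - V_2)/R2 = (0.0006975 - 0)/3 = 0.0002325 A
P_R2 = I_R2² × R2 = (0.0002325)² × 3 = 0.0000001622 W

Final answer: 1.622e-07 W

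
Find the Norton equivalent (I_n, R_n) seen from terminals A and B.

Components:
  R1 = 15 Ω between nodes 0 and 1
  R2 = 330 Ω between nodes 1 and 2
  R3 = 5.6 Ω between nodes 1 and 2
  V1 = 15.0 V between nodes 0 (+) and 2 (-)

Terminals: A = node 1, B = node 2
Find the Thévenin equivalent first; then I_n = V_th/R_th and R_n = R_th.
Step 1 — V_th is the open-circuit voltage V_A - V_B (nothing connected across the terminals).
Nodal analysis, taking node 2 as the 0 V reference.
Source V1 fixes V_0 = 15 V.
KCL at each unknown node (sum of currents leaving = 0; resistances in Ω):
  Node 1: (V_1 - 15)/15 + (V_1 - 0)/330 + (V_1 - 0)/5.6 = 0
Collecting terms: 0.2483 × V_1 = 1  =>  V_1 = 4.028 V
V_th = V_1 - V_2 = 4.028 - 0 = 4.028 V
Step 2 — R_th: zero the source — replace V1 by a short circuit (node 2 merges into node 0) — and find the resistance seen between A (node 1) and B (node 0).
Reduce the network between node 1 (A) and node 0 (B) by series/parallel combination:
  Rp1 = R1 ‖ R2 ‖ R3 (parallel, all between nodes 0 and 1) = 1/(1/15 + 1/330 + 1/5.6) = 4.028 Ω
R_th = 4.028 Ω
I_n = V_th/R_th = 4.028/4.028 = 1 A, and R_n = R_th = 4.028 Ω

Final answer: I_n = 1 A, R_n = 4.028 Ω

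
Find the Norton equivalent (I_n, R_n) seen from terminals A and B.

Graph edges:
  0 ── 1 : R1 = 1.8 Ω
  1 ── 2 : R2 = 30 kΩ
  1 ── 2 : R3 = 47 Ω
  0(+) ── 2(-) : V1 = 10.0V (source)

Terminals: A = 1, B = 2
Find the Thévenin equivalent first; then I_n = V_th/R_th and R_n = R_th.
Step 1 — V_th is the open-circuit voltage V_A - V_B (nothing connected across the terminals).
Nodal analysis, taking node 2 as the 0 V reference.
Source V1 fixes V_0 = 10 V.
KCL at each unknown node (sum of currents leaving = 0; resistances in Ω):
  Node 1: (V_1 - 10)/1.8 + (V_1 - 0)/30000 + (V_1 - 0)/47 = 0
Collecting terms: 0.5769 × V_1 = 5.556  =>  V_1 = 9.631 V
V_th = V_1 - V_2 = 9.631 - 0 = 9.631 V
Step 2 — R_th: zero the source — replace V1 by a short circuit (node 2 merges into node 0) — and find the resistance seen between A (node 1) and B (node 0).
Reduce the network between node 1 (A) and node 0 (B) by series/parallel combination:
  Rp1 = R1 ‖ R2 ‖ R3 (parallel, all between nodes 0 and 1) = 1/(1/1.8 + 1/30000 + 1/47) = 1.734 Ω
R_th = 1.734 Ω
I_n = V_th/R_th = 9.631/1.734 = 5.556 A, and R_n = R_th = 1.734 Ω

Final answer: I_n = 5.556 A, R_n = 1.734 Ω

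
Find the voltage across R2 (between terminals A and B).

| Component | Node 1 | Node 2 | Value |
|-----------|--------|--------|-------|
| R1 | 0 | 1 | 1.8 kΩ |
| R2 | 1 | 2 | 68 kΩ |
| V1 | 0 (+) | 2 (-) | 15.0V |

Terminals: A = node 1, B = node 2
R1 and R2 are in series across V1 (node 0 → node 1 → node 2), and the output A–B is taken across R2, so this is a voltage divider.
Series current: I = V1/(R1 + R2) = 15/(1800 + 68000) = 15/69800 = 0.0002149 A
V_R2 = I × R2 = V1 × R2/(R1 + R2) = 15 × 68000/69800 = 14.61 V

Final answer: 14.61 V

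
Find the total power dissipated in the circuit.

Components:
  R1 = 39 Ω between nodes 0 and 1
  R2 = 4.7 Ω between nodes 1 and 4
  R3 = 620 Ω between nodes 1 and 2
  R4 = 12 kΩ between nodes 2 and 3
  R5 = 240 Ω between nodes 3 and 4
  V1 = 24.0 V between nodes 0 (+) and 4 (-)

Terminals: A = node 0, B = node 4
Nodal analysis, taking node 4 as the 0 V reference.
Source V1 fixes V_0 = 24 V.
KCL at each unknown node (sum of currents leaving = 0; resistances in Ω):
  Node 1: (V_1 - 24)/39 + (V_1 - 0)/4.7 + (V_1 - V_2)/620 = 0
  Node 2: (V_2 - V_1)/620 + (V_2 - V_3)/12000 = 0
  Node 3: (V_3 - V_2)/12000 + (V_3 - 0)/240 = 0
Collecting terms (coefficients in siemens):
  0.24·V_1 - 0.001613·V_2 = 0.6154
  0.001696·V_2 - 0.001613·V_1 - 0.00008333·V_3 = 0
  0.00425·V_3 - 0.00008333·V_2 = 0
Solving these 3 simultaneous equations (Gaussian elimination) gives:
  V_1 = 2.58 V, V_2 = 2.456 V, V_3 = 0.04816 V
Power in each resistor, P = (ΔV)²/R:
  P_R1 = (24 - 2.58)²/39 = 11.76 W
  P_R2 = (2.58 - 0)²/4.7 = 1.417 W
  P_R3 = (2.58 - 2.456)²/620 = 0.00002496 W
  P_R4 = (2.456 - 0.04816)²/12000 = 0.0004831 W
  P_R5 = (0.04816 - 0)²/240 = 0.000009663 W
P_total = P_R1 + P_R2 + P_R3 + P_R4 + P_R5 = 13.18 W

Final answer: 13.18 W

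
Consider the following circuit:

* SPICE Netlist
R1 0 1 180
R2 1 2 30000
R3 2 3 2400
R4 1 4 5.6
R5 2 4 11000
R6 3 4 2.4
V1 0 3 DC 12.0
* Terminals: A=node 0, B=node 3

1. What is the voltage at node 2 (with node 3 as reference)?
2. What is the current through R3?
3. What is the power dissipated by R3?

Nodal analysis, taking node 3 as the 0 V reference.
Source V1 fixes V_0 = 12 V.
KCL at each unknown node (sum of currents leaving = 0; resistances in Ω):
  Node 1: (V_1 - 12)/180 + (V_1 - V_2)/30000 + (V_1 - V_4)/5.6 = 0
  Node 2: (V_2 - V_1)/30000 + (V_2 - 0)/2400 + (V_2 - V_4)/11000 = 0
  Node 4: (V_4 - V_1)/5.6 + (V_4 - V_2)/11000 + (V_4 - 0)/2.4 = 0
Collecting terms (coefficients in siemens):
  0.1842·V_1 - 0.00003333·V_2 - 0.1786·V_4 = 0.06667
  0.0005409·V_2 - 0.00003333·V_1 - 0.00009091·V_4 = 0
  0.5953·V_4 - 0.1786·V_1 - 0.00009091·V_2 = 0
Solving these 3 simultaneous equations (Gaussian elimination) gives:
  V_1 = 0.5105 V, V_2 = 0.0572 V, V_4 = 0.1531 V
Part 1:
  Read off the nodal solution: V_2 = 0.0572 V
Part 2:
  I_R3 = (V_2 - V_3)/R3 = (0.0572 - 0)/2400 = 0.00002383 A
  Magnitude: I_R3 = 0.00002383 A
Part 3:
  I_R3 = (V_2 - V_3)/R3 = (0.0572 - 0)/2400 = 0.00002383 A
  P_R3 = I_R3² × R3 = (0.00002383)² × 2400 = 0.000001363 W

Final answers:
1. V_2 = 0.0572 V
2. I_R3 = 2.383e-05 A
3. P_R3 = 1.363e-06 W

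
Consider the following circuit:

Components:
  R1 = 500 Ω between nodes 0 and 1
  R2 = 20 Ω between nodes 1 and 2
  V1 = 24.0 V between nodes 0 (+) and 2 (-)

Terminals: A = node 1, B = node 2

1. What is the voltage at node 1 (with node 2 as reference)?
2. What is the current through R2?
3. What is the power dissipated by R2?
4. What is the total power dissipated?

Nodal analysis, taking node 2 as the 0 V reference.
Source V1 fixes V_0 = 24 V.
KCL at each unknown node (sum of currents leaving = 0; resistances in Ω):
  Node 1: (V_1 - 24)/500 + (V_1 - 0)/20 = 0
Collecting terms: 0.052 × V_1 = 0.048  =>  V_1 = 0.9231 V
Part 1:
  Read off the nodal solution: V_1 = 0.9231 V
Part 2:
  I_R2 = (V_1 - V_2)/R2 = (0.9231 - 0)/20 = 0.04615 A
  Magnitude: I_R2 = 0.04615 A
Part 3:
  I_R2 = (V_1 - V_2)/R2 = (0.9231 - 0)/20 = 0.04615 A
  P_R2 = I_R2² × R2 = (0.04615)² × 20 = 0.0426 W
Part 4:
  Power in each resistor, P = (ΔV)²/R:
    P_R1 = (24 - 0.9231)²/500 = 1.065 W
    P_R2 = (0.9231 - 0)²/20 = 0.0426 W
  P_total = P_R1 + P_R2 = 1.108 W

Final answers:
1. V_1 = 0.9231 V
2. I_R2 = 0.04615 A
3. P_R2 = 0.0426 W
4. P_total = 1.108 W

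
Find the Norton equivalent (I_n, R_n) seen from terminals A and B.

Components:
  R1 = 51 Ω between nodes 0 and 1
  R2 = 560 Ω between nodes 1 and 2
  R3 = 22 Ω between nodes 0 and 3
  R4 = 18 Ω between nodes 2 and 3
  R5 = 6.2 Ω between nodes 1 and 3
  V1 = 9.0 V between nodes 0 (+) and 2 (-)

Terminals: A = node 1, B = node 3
Find the Thévenin equivalent first; then I_n = V_th/R_th and R_n = R_th.
Step 1 — V_th is the open-circuit voltage V_A - V_B (nothing connected across the terminals).
Nodal analysis, taking node 2 as the 0 V reference.
Source V1 fixes V_0 = 9 V.
KCL at each unknown node (sum of currents leaving = 0; resistances in Ω):
  Node 1: (V_1 - 9)/51 + (V_1 - 0)/560 + (V_1 - V_3)/6.2 = 0
  Node 3: (V_3 - 9)/22 + (V_3 - 0)/18 + (V_3 - V_1)/6.2 = 0
Collecting terms (coefficients in siemens):
  0.1827·V_1 - 0.1613·V_3 = 0.1765
  0.2623·V_3 - 0.1613·V_1 = 0.4091
Determinant D = (0.1827)(0.2623) - (-0.1613)(-0.1613) = 0.0219
V_1 = [(0.1765)(0.2623) - (-0.1613)(0.4091)]/D = 5.126 V
V_3 = [(0.1827)(0.4091) - (0.1765)(-0.1613)]/D = 4.711 V
V_th = V_1 - V_3 = 5.126 - 4.711 = 0.4142 V
Step 2 — R_th: zero the source — replace V1 by a short circuit (node 2 merges into node 0) — and find the resistance seen between A (node 1) and B (node 3).
Reduce the network between node 1 (A) and node 3 (B) by series/parallel combination:
  Rp1 = R1 ‖ R2 (parallel, both between nodes 0 and 1) = 1/(1/51 + 1/560) = 46.74 Ω
  Rp2 = R3 ‖ R4 (parallel, both between nodes 0 and 3) = 1/(1/22 + 1/18) = 9.9 Ω
  Rs1 = Rp1 + Rp2 (series, joined only at node 0) = 46.74 + 9.9 = 56.64 Ω
  Rp3 = R5 ‖ Rs1 (parallel, both between nodes 1 and 3) = 1/(1/6.2 + 1/56.64) = 5.588 Ω
R_th = 5.588 Ω
I_n = V_th/R_th = 0.4142/5.588 = 0.07413 A, and R_n = R_th = 5.588 Ω

Final answer: I_n = 0.07413 A, R_n = 5.588 Ω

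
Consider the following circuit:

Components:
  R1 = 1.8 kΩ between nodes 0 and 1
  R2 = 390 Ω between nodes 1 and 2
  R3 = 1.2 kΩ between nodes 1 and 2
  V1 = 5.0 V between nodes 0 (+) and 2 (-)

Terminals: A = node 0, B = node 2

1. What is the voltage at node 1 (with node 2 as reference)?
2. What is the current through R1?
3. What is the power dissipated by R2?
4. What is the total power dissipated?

Nodal analysis, taking node 2 as the 0 V reference.
Source V1 fixes V_0 = 5 V.
KCL at each unknown node (sum of currents leaving = 0; resistances in Ω):
  Node 1: (V_1 - 5)/1800 + (V_1 - 0)/390 + (V_1 - 0)/1200 = 0
Collecting terms: 0.003953 × V_1 = 0.002778  =>  V_1 = 0.7027 V
Part 1:
  Read off the nodal solution: V_1 = 0.7027 V
Part 2:
  I_R1 = (V_0 - V_1)/R1 = (5 - 0.7027)/1800 = 0.002387 A
  Magnitude: I_R1 = 0.002387 A
Part 3:
  I_R2 = (V_1 - V_2)/R2 = (0.7027 - 0)/390 = 0.001802 A
  P_R2 = I_R2² × R2 = (0.001802)² × 390 = 0.001266 W
Part 4:
  Power in each resistor, P = (ΔV)²/R:
    P_R1 = (5 - 0.7027)²/1800 = 0.01026 W
    P_R2 = (0.7027 - 0)²/390 = 0.001266 W
    P_R3 = (0.7027 - 0)²/1200 = 0.0004115 W
  P_total = P_R1 + P_R2 + P_R3 = 0.01194 W

Final answers:
1. V_1 = 0.7027 V
2. I_R1 = 0.002387 A
3. P_R2 = 0.001266 W
4. P_total = 0.01194 W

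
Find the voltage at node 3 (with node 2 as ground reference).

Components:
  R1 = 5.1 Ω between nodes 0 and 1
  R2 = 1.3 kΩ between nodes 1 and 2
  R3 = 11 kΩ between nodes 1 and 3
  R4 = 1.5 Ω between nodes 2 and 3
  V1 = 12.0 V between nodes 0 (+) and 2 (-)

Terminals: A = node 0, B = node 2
Nodal analysis, taking node 2 as the 0 V reference.
Source V1 fixes V_0 = 12 V.
KCL at each unknown node (sum of currents leaving = 0; resistances in Ω):
  Node 1: (V_1 - 12)/5.1 + (V_1 - 0)/1300 + (V_1 - V_3)/11000 = 0
  Node 3: (V_3 - V_1)/11000 + (V_3 - 0)/1.5 = 0
Collecting terms (coefficients in siemens):
  0.1969·V_1 - 0.00009091·V_3 = 2.353
  0.6668·V_3 - 0.00009091·V_1 = 0
Determinant D = (0.1969)(0.6668) - (-0.00009091)(-0.00009091) = 0.1313
V_1 = [(2.353)(0.6668) - (-0.00009091)(0)]/D = 11.95 V
V_3 = [(0.1969)(0) - (2.353)(-0.00009091)]/D = 0.001629 V
The requested potential is V_3 = 0.001629 V.

Final answer: V_3 = 0.001629 V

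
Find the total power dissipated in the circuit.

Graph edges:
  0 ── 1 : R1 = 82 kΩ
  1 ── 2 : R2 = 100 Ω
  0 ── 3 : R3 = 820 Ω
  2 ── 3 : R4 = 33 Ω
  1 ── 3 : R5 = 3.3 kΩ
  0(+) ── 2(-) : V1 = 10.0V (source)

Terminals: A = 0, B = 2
Nodal analysis, taking node 2 as the 0 V reference.
Source V1 fixes V_0 = 10 V.
KCL at each unknown node (sum of currents leaving = 0; resistances in Ω):
  Node 1: (V_1 - 10)/82000 + (V_1 - 0)/100 + (V_1 - V_3)/3300 = 0
  Node 3: (V_3 - 10)/820 + (V_3 - 0)/33 + (V_3 - V_1)/3300 = 0
Collecting terms (coefficients in siemens):
  0.01032·V_1 - 0.000303·V_3 = 0.000122
  0.03183·V_3 - 0.000303·V_1 = 0.0122
Determinant D = (0.01032)(0.03183) - (-0.000303)(-0.000303) = 0.0003282
V_1 = [(0.000122)(0.03183) - (-0.000303)(0.0122)]/D = 0.02309 V
V_3 = [(0.01032)(0.0122) - (0.000122)(-0.000303)]/D = 0.3834 V
Power in each resistor, P = (ΔV)²/R:
  P_R1 = (10 - 0.02309)²/82000 = 0.001214 W
  P_R2 = (0.02309 - 0)²/100 = 0.00000533 W
  P_R3 = (10 - 0.3834)²/820 = 0.1128 W
  P_R4 = (0 - 0.3834)²/33 = 0.004455 W
  P_R5 = (0.02309 - 0.3834)²/3300 = 0.00003934 W
P_total = P_R1 + P_R2 + P_R3 + P_R4 + P_R5 = 0.1185 W

Final answer: 0.1185 W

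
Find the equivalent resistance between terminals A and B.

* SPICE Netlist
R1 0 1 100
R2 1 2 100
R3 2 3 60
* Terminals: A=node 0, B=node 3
Reduce the network between node 0 (A) and node 3 (B) by series/parallel combination:
  Rs1 = R1 + R2 (series, joined only at node 1) = 100 + 100 = 200 Ω
  Rs2 = R3 + Rs1 (series, joined only at node 2) = 60 + 200 = 260 Ω
R_eq = 260 Ω

Final answer: 260 Ω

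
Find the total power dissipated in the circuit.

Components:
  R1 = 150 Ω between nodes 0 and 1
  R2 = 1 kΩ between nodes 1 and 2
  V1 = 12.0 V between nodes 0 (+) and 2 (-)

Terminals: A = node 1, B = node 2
Nodal analysis, taking node 2 as the 0 V reference.
Source V1 fixes V_0 = 12 V.
KCL at each unknown node (sum of currents leaving = 0; resistances in Ω):
  Node 1: (V_1 - 12)/150 + (V_1 - 0)/1000 = 0
Collecting terms: 0.007667 × V_1 = 0.08  =>  V_1 = 10.43 V
Power in each resistor, P = (ΔV)²/R:
  P_R1 = (12 - 10.43)²/150 = 0.01633 W
  P_R2 = (10.43 - 0)²/1000 = 0.1089 W
P_total = P_R1 + P_R2 = 0.1252 W

Final answer: 0.1252 W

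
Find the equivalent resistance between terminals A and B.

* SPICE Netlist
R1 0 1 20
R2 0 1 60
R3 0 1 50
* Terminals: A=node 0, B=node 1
Reduce the network between node 0 (A) and node 1 (B) by series/parallel combination:
  Rp1 = R1 ‖ R2 ‖ R3 (parallel, all between nodes 0 and 1) = 1/(1/20 + 1/60 + 1/50) = 11.54 Ω
R_eq = 11.54 Ω

Final answer: 11.54 Ω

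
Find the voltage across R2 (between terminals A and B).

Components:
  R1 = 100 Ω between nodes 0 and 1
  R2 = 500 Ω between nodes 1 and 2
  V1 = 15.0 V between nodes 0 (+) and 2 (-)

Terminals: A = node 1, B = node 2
R1 and R2 are in series across V1 (node 0 → node 1 → node 2), and the output A–B is taken across R2, so this is a voltage divider.
Series current: I = V1/(R1 + R2) = 15/(100 + 500) = 15/600 = 0.025 A
V_R2 = I × R2 = V1 × R2/(R1 + R2) = 15 × 500/600 = 12.5 V

Final answer: 12.5 V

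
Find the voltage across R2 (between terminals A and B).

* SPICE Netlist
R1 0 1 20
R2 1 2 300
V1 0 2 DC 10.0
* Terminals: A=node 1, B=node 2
R1 and R2 are in series across V1 (node 0 → node 1 → node 2), and the output A–B is taken across R2, so this is a voltage divider.
Series current: I = V1/(R1 + R2) = 10/(20 + 300) = 10/320 = 0.03125 A
V_R2 = I × R2 = V1 × R2/(R1 + R2) = 10 × 300/320 = 9.375 V

Final answer: 9.375 V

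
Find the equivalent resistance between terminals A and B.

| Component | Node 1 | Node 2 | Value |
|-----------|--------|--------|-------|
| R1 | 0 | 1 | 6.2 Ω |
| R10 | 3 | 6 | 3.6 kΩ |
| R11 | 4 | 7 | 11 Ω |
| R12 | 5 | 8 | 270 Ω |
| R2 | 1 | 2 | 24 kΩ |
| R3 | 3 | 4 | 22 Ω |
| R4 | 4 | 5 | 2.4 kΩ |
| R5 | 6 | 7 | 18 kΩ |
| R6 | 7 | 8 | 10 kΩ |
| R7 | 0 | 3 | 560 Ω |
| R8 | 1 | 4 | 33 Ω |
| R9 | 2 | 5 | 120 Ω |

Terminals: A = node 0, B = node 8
The network is not a plain series/parallel combination. Inject a 1 A test current into terminal A (node 0) and return it from terminal B (node 8); then R_eq = V_A / (1 A).
Nodal analysis, taking node 8 as the 0 V reference.
Current source I_test pushes 1 A into node 0 and draws it out of node 8.
KCL at each unknown node (sum of currents leaving = 0; resistances in Ω):
  Node 0: (V_0 - V_1)/6.2 + (V_0 - V_3)/560 - 1 = 0
  Node 1: (V_1 - V_0)/6.2 + (V_1 - V_2)/24000 + (V_1 - V_4)/33 = 0
  Node 2: (V_2 - V_1)/24000 + (V_2 - V_5)/120 = 0
  Node 3: (V_3 - V_0)/560 + (V_3 - V_4)/22 + (V_3 - V_6)/3600 = 0
  Node 4: (V_4 - V_1)/33 + (V_4 - V_3)/22 + (V_4 - V_5)/2400 + (V_4 - V_7)/11 = 0
  Node 5: (V_5 - V_2)/120 + (V_5 - V_4)/2400 + (V_5 - 0)/270 = 0
  Node 6: (V_6 - V_3)/3600 + (V_6 - V_7)/18000 = 0
  Node 7: (V_7 - V_4)/11 + (V_7 - V_6)/18000 + (V_7 - 0)/10000 = 0
Collecting terms (coefficients in siemens):
  0.1631·V_0 - 0.1613·V_1 - 0.001786·V_3 = 1
  0.1916·V_1 - 0.1613·V_0 - 0.00004167·V_2 - 0.0303·V_4 = 0
  0.008375·V_2 - 0.00004167·V_1 - 0.008333·V_5 = 0
  0.04752·V_3 - 0.001786·V_0 - 0.04545·V_4 - 0.0002778·V_6 = 0
  0.1671·V_4 - 0.0303·V_1 - 0.04545·V_3 - 0.0004167·V_5 - 0.09091·V_7 = 0
  0.01245·V_5 - 0.008333·V_2 - 0.0004167·V_4 = 0
  0.0003333·V_6 - 0.0002778·V_3 - 0.00005556·V_7 = 0
  0.09106·V_7 - 0.09091·V_4 - 0.00005556·V_6 = 0
Solving these 8 simultaneous equations (Gaussian elimination) gives:
  V_0 = 2002 V, V_1 = 1997 V, V_2 = 225.8 V, V_3 = 1969 V
  V_4 = 1968 V, V_5 = 216.9 V, V_6 = 1969 V, V_7 = 1966 V
R_eq = V_0 / 1 A = 2002 Ω = 2.002 kΩ

Final answer: 2.002 kΩ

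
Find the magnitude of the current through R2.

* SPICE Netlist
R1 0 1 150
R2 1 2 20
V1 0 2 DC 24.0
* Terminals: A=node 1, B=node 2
Nodal analysis, taking node 2 as the 0 V reference.
Source V1 fixes V_0 = 24 V.
KCL at each unknown node (sum of currents leaving = 0; resistances in Ω):
  Node 1: (V_1 - 24)/150 + (V_1 - 0)/20 = 0
Collecting terms: 0.05667 × V_1 = 0.16  =>  V_1 = 2.824 V
I_R2 = (V_1 - V_2)/R2 = (2.824 - 0)/20 = 0.1412 A
|I_R2| = 0.1412 A

Final answer: |I_R2| = 0.1412 A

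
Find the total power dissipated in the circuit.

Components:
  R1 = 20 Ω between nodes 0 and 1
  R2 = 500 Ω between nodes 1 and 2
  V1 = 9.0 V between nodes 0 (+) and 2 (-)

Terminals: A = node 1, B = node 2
Nodal analysis, taking node 2 as the 0 V reference.
Source V1 fixes V_0 = 9 V.
KCL at each unknown node (sum of currents leaving = 0; resistances in Ω):
  Node 1: (V_1 - 9)/20 + (V_1 - 0)/500 = 0
Collecting terms: 0.052 × V_1 = 0.45  =>  V_1 = 8.654 V
Power in each resistor, P = (ΔV)²/R:
  P_R1 = (9 - 8.654)²/20 = 0.005991 W
  P_R2 = (8.654 - 0)²/500 = 0.1498 W
P_total = P_R1 + P_R2 = 0.1558 W

Final answer: 0.1558 W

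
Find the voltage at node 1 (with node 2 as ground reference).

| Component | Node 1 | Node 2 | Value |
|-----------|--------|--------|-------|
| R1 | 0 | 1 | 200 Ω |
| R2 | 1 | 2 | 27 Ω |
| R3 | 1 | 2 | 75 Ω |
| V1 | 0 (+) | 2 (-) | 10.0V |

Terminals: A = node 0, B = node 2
Nodal analysis, taking node 2 as the 0 V reference.
Source V1 fixes V_0 = 10 V.
KCL at each unknown node (sum of currents leaving = 0; resistances in Ω):
  Node 1: (V_1 - 10)/200 + (V_1 - 0)/27 + (V_1 - 0)/75 = 0
Collecting terms: 0.05537 × V_1 = 0.05  =>  V_1 = 0.903 V
The requested potential is V_1 = 0.903 V.

Final answer: V_1 = 0.903 V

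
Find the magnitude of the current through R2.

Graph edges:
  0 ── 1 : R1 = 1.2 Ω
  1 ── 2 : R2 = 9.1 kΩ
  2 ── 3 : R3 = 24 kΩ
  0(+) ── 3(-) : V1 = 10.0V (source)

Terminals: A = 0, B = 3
Nodal analysis, taking node 3 as the 0 V reference.
Source V1 fixes V_0 = 10 V.
KCL at each unknown node (sum of currents leaving = 0; resistances in Ω):
  Node 1: (V_1 - 10)/1.2 + (V_1 - V_2)/9100 = 0
  Node 2: (V_2 - V_1)/9100 + (V_2 - 0)/24000 = 0
Collecting terms (coefficients in siemens):
  0.8334·V_1 - 0.0001099·V_2 = 8.333
  0.0001516·V_2 - 0.0001099·V_1 = 0
Determinant D = (0.8334)(0.0001516) - (-0.0001099)(-0.0001099) = 0.0001263
V_1 = [(8.333)(0.0001516) - (-0.0001099)(0)]/D = 10 V
V_2 = [(0.8334)(0) - (8.333)(-0.0001099)]/D = 7.25 V
I_R2 = (V_1 - V_2)/R2 = (10 - 7.25)/9100 = 0.0003021 A
|I_R2| = 0.0003021 A

Final answer: |I_R2| = 0.0003021 A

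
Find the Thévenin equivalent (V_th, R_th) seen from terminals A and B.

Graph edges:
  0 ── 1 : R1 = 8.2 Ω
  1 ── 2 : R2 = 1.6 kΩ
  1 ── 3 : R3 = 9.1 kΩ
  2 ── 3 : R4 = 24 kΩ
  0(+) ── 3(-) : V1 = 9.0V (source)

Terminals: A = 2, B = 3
Step 1 — V_th is the open-circuit voltage V_A - V_B (nothing connected across the terminals).
Nodal analysis, taking node 3 as the 0 V reference.
Source V1 fixes V_0 = 9 V.
KCL at each unknown node (sum of currents leaving = 0; resistances in Ω):
  Node 1: (V_1 - 9)/8.2 + (V_1 - V_2)/1600 + (V_1 - 0)/9100 = 0
  Node 2: (V_2 - V_1)/1600 + (V_2 - 0)/24000 = 0
Collecting terms (coefficients in siemens):
  0.1227·V_1 - 0.000625·V_2 = 1.098
  0.0006667·V_2 - 0.000625·V_1 = 0
Determinant D = (0.1227)(0.0006667) - (-0.000625)(-0.000625) = 0.0000814
V_1 = [(1.098)(0.0006667) - (-0.000625)(0)]/D = 8.989 V
V_2 = [(0.1227)(0) - (1.098)(-0.000625)]/D = 8.427 V
V_th = V_2 - V_3 = 8.427 - 0 = 8.427 V
Step 2 — R_th: zero the source — replace V1 by a short circuit (node 3 merges into node 0) — and find the resistance seen between A (node 2) and B (node 0).
Reduce the network between node 2 (A) and node 0 (B) by series/parallel combination:
  Rp1 = R1 ‖ R3 (parallel, both between nodes 0 and 1) = 1/(1/8.2 + 1/9100) = 8.193 Ω
  Rs1 = R2 + Rp1 (series, joined only at node 1) = 1600 + 8.193 = 1608 Ω
  Rp2 = R4 ‖ Rs1 (parallel, both between nodes 0 and 2) = 1/(1/24000 + 1/1608) = 1507 Ω
R_th = 1.507 kΩ

Final answer: V_th = 8.427 V, R_th = 1.507 kΩ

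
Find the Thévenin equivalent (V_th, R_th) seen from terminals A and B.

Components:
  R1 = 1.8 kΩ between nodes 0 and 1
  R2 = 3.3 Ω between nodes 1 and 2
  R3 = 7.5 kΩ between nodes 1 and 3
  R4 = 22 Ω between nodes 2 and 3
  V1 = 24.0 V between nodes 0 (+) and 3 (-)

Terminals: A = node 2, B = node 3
Step 1 — V_th is the open-circuit voltage V_A - V_B (nothing connected across the terminals).
Nodal analysis, taking node 3 as the 0 V reference.
Source V1 fixes V_0 = 24 V.
KCL at each unknown node (sum of currents leaving = 0; resistances in Ω):
  Node 1: (V_1 - 24)/1800 + (V_1 - V_2)/3.3 + (V_1 - 0)/7500 = 0
  Node 2: (V_2 - V_1)/3.3 + (V_2 - 0)/22 = 0
Collecting terms (coefficients in siemens):
  0.3037·V_1 - 0.303·V_2 = 0.01333
  0.3485·V_2 - 0.303·V_1 = 0
Determinant D = (0.3037)(0.3485) - (-0.303)(-0.303) = 0.01401
V_1 = [(0.01333)(0.3485) - (-0.303)(0)]/D = 0.3316 V
V_2 = [(0.3037)(0) - (0.01333)(-0.303)]/D = 0.2883 V
V_th = V_2 - V_3 = 0.2883 - 0 = 0.2883 V
Step 2 — R_th: zero the source — replace V1 by a short circuit (node 3 merges into node 0) — and find the resistance seen between A (node 2) and B (node 0).
Reduce the network between node 2 (A) and node 0 (B) by series/parallel combination:
  Rp1 = R1 ‖ R3 (parallel, both between nodes 0 and 1) = 1/(1/1800 + 1/7500) = 1452 Ω
  Rs1 = R2 + Rp1 (series, joined only at node 1) = 3.3 + 1452 = 1455 Ω
  Rp2 = R4 ‖ Rs1 (parallel, both between nodes 0 and 2) = 1/(1/22 + 1/1455) = 21.67 Ω
R_th = 21.67 Ω

Final answer: V_th = 0.2883 V, R_th = 21.67 Ω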